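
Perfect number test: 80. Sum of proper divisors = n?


Proper divisors of 80: 1, 2, 4, 5, 8, 10, 16, 20, 40
Sum = 1 + 2 + 4 + 5 + 8 + 10 + 16 + 20 + 40 = 106

No, 80 is not perfect (106 ≠ 80)


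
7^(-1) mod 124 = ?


Use the extended Euclidean algorithm on (124, 7); each row r = 124*s + 7*t:
r=124, s=1, t=0
r=7, s=0, t=1
q=17: r=5, s=1, t=-17   [124*(1) + 7*(-17) = 5]
q=1: r=2, s=-1, t=18   [124*(-1) + 7*(18) = 2]
q=2: r=1, s=3, t=-53   [124*(3) + 7*(-53) = 1]
q=2: r=0, s=-7, t=124   [124*(-7) + 7*(124) = 0]
GCD = 1 with t = -53, so 7*(-53) ≡ 1 (mod 124)
Inverse = -53 mod 124 = 71
Check: 7 * 71 = 497 ≡ 1 (mod 124)

7^(-1) ≡ 71 (mod 124)


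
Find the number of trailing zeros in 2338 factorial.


floor(2338/5) = 467
floor(2338/25) = 93
floor(2338/125) = 18
floor(2338/625) = 3
Total = 581

581 trailing zeros


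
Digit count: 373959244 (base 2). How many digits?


373959244 in base 2 = 10110010010100010101001001100
Number of digits = 29

29 digits (base 2)


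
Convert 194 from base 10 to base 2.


194 (base 10) = 194 (decimal)
194 (decimal) = 11000010 (base 2)


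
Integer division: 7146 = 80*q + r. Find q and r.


7146 = 80 * 89 + 26
Check: 7120 + 26 = 7146

q = 89, r = 26


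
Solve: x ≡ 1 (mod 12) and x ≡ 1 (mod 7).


M = 12*7 = 84
M1 = M/12 = 7, M2 = M/7 = 12
M1^(-1) mod 12 = 7, M2^(-1) mod 7 = 3
x = 1*7*7 + 1*12*3 = 85
85 mod 84 = 1
Check: 1 mod 12 = 1 ✓, 1 mod 7 = 1 ✓

x ≡ 1 (mod 84)


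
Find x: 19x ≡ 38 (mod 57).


GCD(19, 57) = 19 divides 38
Divide: 1x ≡ 2 (mod 3)
x ≡ 2 (mod 3)


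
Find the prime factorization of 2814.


2814 / 2 = 1407
1407 / 3 = 469
469 / 7 = 67
67 / 67 = 1
2814 = 2 × 3 × 7 × 67


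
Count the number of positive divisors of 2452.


2452 = 2^2 × 613^1
d(2452) = (2+1) × (1+1) = 6

6 divisors


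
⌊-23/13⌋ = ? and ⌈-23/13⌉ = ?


-23/13 = -1.7692
floor = -2
ceil = -1

floor = -2, ceil = -1


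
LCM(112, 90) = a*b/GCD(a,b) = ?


GCD(112, 90) = 2
LCM = 112*90/2 = 10080/2 = 5040

LCM = 5040


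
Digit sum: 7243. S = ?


7 + 2 + 4 + 3 = 16


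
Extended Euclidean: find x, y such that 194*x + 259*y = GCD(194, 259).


Tabular extended Euclidean (each row: r = 194*s + 259*t):
r=194, s=1, t=0
r=259, s=0, t=1
q=0: r=194, s=1, t=0   [194*(1) + 259*(0) = 194]
q=1: r=65, s=-1, t=1   [194*(-1) + 259*(1) = 65]
q=2: r=64, s=3, t=-2   [194*(3) + 259*(-2) = 64]
q=1: r=1, s=-4, t=3   [194*(-4) + 259*(3) = 1]
q=64: r=0, s=259, t=-194   [194*(259) + 259*(-194) = 0]
GCD = 1; from the row with r=1: x=-4, y=3
Check: 194*(-4) + 259*(3) = -776 + 777 = 1

GCD = 1, x = -4, y = 3


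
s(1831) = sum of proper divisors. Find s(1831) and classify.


Proper divisors: 1
Sum = 1 = 1
1 < 1831 → deficient

s(1831) = 1 (deficient)


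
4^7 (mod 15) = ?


4^1 mod 15 = 4
4^2 mod 15 = 1
4^3 mod 15 = 4
4^4 mod 15 = 1
4^5 mod 15 = 4
4^6 mod 15 = 1
4^7 mod 15 = 4


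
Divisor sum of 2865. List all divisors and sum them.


Divisors of 2865: 1, 3, 5, 15, 191, 573, 955, 2865
Sum = 1 + 3 + 5 + 15 + 191 + 573 + 955 + 2865 = 4608

σ(2865) = 4608


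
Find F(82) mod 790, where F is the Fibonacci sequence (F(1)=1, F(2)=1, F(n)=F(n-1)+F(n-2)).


F(k) mod 790 for k=1..82:
1, 1, 2, 3, 5, 8, 13, 21, 34, 55, 89, 144, 233, 377, 610, 197, 17, 214, 231, 445, 676, 331, 217, 548, 765, 523, 498, 231, 729, 170, 109, 279, 388, 667, 265, 142, 407, 549, 166, 715, 91, 16, 107, 123, 230, 353, 583, 146, 729, 85, 24, 109, 133, 242, 375, 617, 202, 29, 231, 260, 491, 751, 452, 413, 75, 488, 563, 261, 34, 295, 329, 624, 163, 787, 160, 157, 317, 474, 1, 475, 476, 161
F(82) mod 790 = 161


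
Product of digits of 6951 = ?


6 × 9 × 5 × 1 = 270


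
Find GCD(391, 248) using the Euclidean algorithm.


391 = 1 * 248 + 143
248 = 1 * 143 + 105
143 = 1 * 105 + 38
105 = 2 * 38 + 29
38 = 1 * 29 + 9
29 = 3 * 9 + 2
9 = 4 * 2 + 1
2 = 2 * 1 + 0
GCD = 1


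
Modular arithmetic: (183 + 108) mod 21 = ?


183 + 108 = 291
291 mod 21 = 18


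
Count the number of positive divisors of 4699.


4699 = 37^1 × 127^1
d(4699) = (1+1) × (1+1) = 4

4 divisors


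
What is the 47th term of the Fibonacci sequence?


Sequence: 1, 1, 2, 3, 5, 8, 13, 21, 34, 55, 89, 144, 233, 377, 610, 987, 1597, 2584, 4181, 6765, 10946, 17711, 28657, 46368, 75025, 121393, 196418, 317811, 514229, 832040, 1346269, 2178309, 3524578, 5702887, 9227465, 14930352, 24157817, 39088169, 63245986, 102334155, 165580141, 267914296, 433494437, 701408733, 1134903170, 1836311903, 2971215073
F(47) = 2971215073


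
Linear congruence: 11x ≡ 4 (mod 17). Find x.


GCD(11, 17) = 1, unique solution
a^(-1) mod 17 = 14
x = 14 * 4 mod 17 = 5

x ≡ 5 (mod 17)


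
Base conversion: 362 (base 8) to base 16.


362 (base 8) = 242 (decimal)
242 (decimal) = F2 (base 16)


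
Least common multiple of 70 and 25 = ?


GCD(70, 25) = 5
LCM = 70*25/5 = 1750/5 = 350

LCM = 350


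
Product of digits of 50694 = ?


5 × 0 × 6 × 9 × 4 = 0


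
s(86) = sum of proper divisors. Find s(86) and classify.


Proper divisors: 1, 2, 43
Sum = 1 + 2 + 43 = 46
46 < 86 → deficient

s(86) = 46 (deficient)


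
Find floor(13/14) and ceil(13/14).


13/14 = 0.9286
floor = 0
ceil = 1

floor = 0, ceil = 1


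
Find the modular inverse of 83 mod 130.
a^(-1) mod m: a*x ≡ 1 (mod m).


Use the extended Euclidean algorithm on (130, 83); each row r = 130*s + 83*t:
r=130, s=1, t=0
r=83, s=0, t=1
q=1: r=47, s=1, t=-1   [130*(1) + 83*(-1) = 47]
q=1: r=36, s=-1, t=2   [130*(-1) + 83*(2) = 36]
q=1: r=11, s=2, t=-3   [130*(2) + 83*(-3) = 11]
q=3: r=3, s=-7, t=11   [130*(-7) + 83*(11) = 3]
q=3: r=2, s=23, t=-36   [130*(23) + 83*(-36) = 2]
q=1: r=1, s=-30, t=47   [130*(-30) + 83*(47) = 1]
q=2: r=0, s=83, t=-130   [130*(83) + 83*(-130) = 0]
GCD = 1 with t = 47, so 83*(47) ≡ 1 (mod 130)
Inverse = 47 mod 130 = 47
Check: 83 * 47 = 3901 ≡ 1 (mod 130)

83^(-1) ≡ 47 (mod 130)


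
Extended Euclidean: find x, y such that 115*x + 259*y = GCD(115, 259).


Tabular extended Euclidean (each row: r = 115*s + 259*t):
r=115, s=1, t=0
r=259, s=0, t=1
q=0: r=115, s=1, t=0   [115*(1) + 259*(0) = 115]
q=2: r=29, s=-2, t=1   [115*(-2) + 259*(1) = 29]
q=3: r=28, s=7, t=-3   [115*(7) + 259*(-3) = 28]
q=1: r=1, s=-9, t=4   [115*(-9) + 259*(4) = 1]
q=28: r=0, s=259, t=-115   [115*(259) + 259*(-115) = 0]
GCD = 1; from the row with r=1: x=-9, y=4
Check: 115*(-9) + 259*(4) = -1035 + 1036 = 1

GCD = 1, x = -9, y = 4


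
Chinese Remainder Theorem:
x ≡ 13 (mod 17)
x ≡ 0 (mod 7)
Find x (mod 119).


M = 17*7 = 119
M1 = M/17 = 7, M2 = M/7 = 17
M1^(-1) mod 17 = 5, M2^(-1) mod 7 = 5
x = 13*7*5 + 0*17*5 = 455
455 mod 119 = 98
Check: 98 mod 17 = 13 ✓, 98 mod 7 = 0 ✓

x ≡ 98 (mod 119)


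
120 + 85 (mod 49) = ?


120 + 85 = 205
205 mod 49 = 9


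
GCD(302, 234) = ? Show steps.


302 = 1 * 234 + 68
234 = 3 * 68 + 30
68 = 2 * 30 + 8
30 = 3 * 8 + 6
8 = 1 * 6 + 2
6 = 3 * 2 + 0
GCD = 2


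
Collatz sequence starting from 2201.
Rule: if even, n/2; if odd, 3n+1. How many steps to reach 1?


2201 → 6604 → 3302 → 1651 → 4954 → 2477 → 7432 → 3716 → 1858 → 929 → 2788 → 1394 → 697 → 2092 → 1046 → 523 → 1570 → 785 → 2356 → 1178 → 589 → 1768 → 884 → 442 → 221 → 664 → 332 → 166 → 83 → 250 → 125 → 376 → 188 → 94 → 47 → 142 → 71 → 214 → 107 → 322 → 161 → 484 → 242 → 121 → 364 → 182 → 91 → 274 → 137 → 412 → 206 → 103 → 310 → 155 → 466 → 233 → 700 → 350 → 175 → 526 → 263 → 790 → 395 → 1186 → 593 → 1780 → 890 → 445 → 1336 → 668 → 334 → 167 → 502 → 251 → 754 → 377 → 1132 → 566 → 283 → 850 → 425 → 1276 → 638 → 319 → 958 → 479 → 1438 → 719 → 2158 → 1079 → 3238 → 1619 → 4858 → 2429 → 7288 → 3644 → 1822 → 911 → 2734 → 1367 → 4102 → 2051 → 6154 → 3077 → 9232 → 4616 → 2308 → 1154 → 577 → 1732 → 866 → 433 → 1300 → 650 → 325 → 976 → 488 → 244 → 122 → 61 → 184 → 92 → 46 → 23 → 70 → 35 → 106 → 53 → 160 → 80 → 40 → 20 → 10 → 5 → 16 → 8 → 4 → 2 → 1
Total steps = 138

138 steps


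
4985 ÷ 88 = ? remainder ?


4985 = 88 * 56 + 57
Check: 4928 + 57 = 4985

q = 56, r = 57


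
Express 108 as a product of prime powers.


108 / 2 = 54
54 / 2 = 27
27 / 3 = 9
9 / 3 = 3
3 / 3 = 1
108 = 2^2 × 3^3


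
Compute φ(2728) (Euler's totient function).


2728 = 2^3 × 11 × 31
Prime factors: 2, 11, 31
φ(2728) = 2728 × (1-1/2) × (1-1/11) × (1-1/31)
= 2728 × 1/2 × 10/11 × 30/31 = 1200

φ(2728) = 1200


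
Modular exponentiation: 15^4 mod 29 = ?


15^1 mod 29 = 15
15^2 mod 29 = 22
15^3 mod 29 = 11
15^4 mod 29 = 20


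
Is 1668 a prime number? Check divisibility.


1668 / 2 = 834 (exact division)
1668 is NOT prime.

No, 1668 is not prime


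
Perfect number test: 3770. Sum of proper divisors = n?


Proper divisors of 3770: 1, 2, 5, 10, 13, 26, 29, 58, 65, 130, 145, 290, 377, 754, 1885
Sum = 1 + 2 + 5 + 10 + 13 + 26 + 29 + 58 + 65 + 130 + 145 + 290 + 377 + 754 + 1885 = 3790

No, 3770 is not perfect (3790 ≠ 3770)


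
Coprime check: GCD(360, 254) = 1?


Euclidean algorithm:
360 = 1 * 254 + 106
254 = 2 * 106 + 42
106 = 2 * 42 + 22
42 = 1 * 22 + 20
22 = 1 * 20 + 2
20 = 10 * 2 + 0
GCD(360, 254) = 2

No, not coprime (GCD = 2)


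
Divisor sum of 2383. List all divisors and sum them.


Divisors of 2383: 1, 2383
Sum = 1 + 2383 = 2384

σ(2383) = 2384


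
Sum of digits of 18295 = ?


1 + 8 + 2 + 9 + 5 = 25


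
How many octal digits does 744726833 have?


744726833 in base 8 = 5430720461
Number of digits = 10

10 digits (base 8)


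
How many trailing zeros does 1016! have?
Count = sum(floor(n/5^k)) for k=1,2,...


floor(1016/5) = 203
floor(1016/25) = 40
floor(1016/125) = 8
floor(1016/625) = 1
Total = 252

252 trailing zeros


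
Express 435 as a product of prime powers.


435 / 3 = 145
145 / 5 = 29
29 / 29 = 1
435 = 3 × 5 × 29


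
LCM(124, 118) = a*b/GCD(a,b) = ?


GCD(124, 118) = 2
LCM = 124*118/2 = 14632/2 = 7316

LCM = 7316


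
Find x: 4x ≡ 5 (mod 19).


GCD(4, 19) = 1, unique solution
a^(-1) mod 19 = 5
x = 5 * 5 mod 19 = 6

x ≡ 6 (mod 19)


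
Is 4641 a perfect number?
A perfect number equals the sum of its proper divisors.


Proper divisors of 4641: 1, 3, 7, 13, 17, 21, 39, 51, 91, 119, 221, 273, 357, 663, 1547
Sum = 1 + 3 + 7 + 13 + 17 + 21 + 39 + 51 + 91 + 119 + 221 + 273 + 357 + 663 + 1547 = 3423

No, 4641 is not perfect (3423 ≠ 4641)


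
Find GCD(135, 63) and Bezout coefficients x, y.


Tabular extended Euclidean (each row: r = 135*s + 63*t):
r=135, s=1, t=0
r=63, s=0, t=1
q=2: r=9, s=1, t=-2   [135*(1) + 63*(-2) = 9]
q=7: r=0, s=-7, t=15   [135*(-7) + 63*(15) = 0]
GCD = 9; from the row with r=9: x=1, y=-2
Check: 135*(1) + 63*(-2) = 135 - 126 = 9

GCD = 9, x = 1, y = -2


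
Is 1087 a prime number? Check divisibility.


Check divisors up to sqrt(1087) = 32.9697
No divisors found.
1087 is prime.

Yes, 1087 is prime


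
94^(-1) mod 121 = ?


Use the extended Euclidean algorithm on (121, 94); each row r = 121*s + 94*t:
r=121, s=1, t=0
r=94, s=0, t=1
q=1: r=27, s=1, t=-1   [121*(1) + 94*(-1) = 27]
q=3: r=13, s=-3, t=4   [121*(-3) + 94*(4) = 13]
q=2: r=1, s=7, t=-9   [121*(7) + 94*(-9) = 1]
q=13: r=0, s=-94, t=121   [121*(-94) + 94*(121) = 0]
GCD = 1 with t = -9, so 94*(-9) ≡ 1 (mod 121)
Inverse = -9 mod 121 = 112
Check: 94 * 112 = 10528 ≡ 1 (mod 121)

94^(-1) ≡ 112 (mod 121)


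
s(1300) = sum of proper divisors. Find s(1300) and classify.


Proper divisors: 1, 2, 4, 5, 10, 13, 20, 25, 26, 50, 52, 65, 100, 130, 260, 325, 650
Sum = 1 + 2 + 4 + 5 + 10 + 13 + 20 + 25 + 26 + 50 + 52 + 65 + 100 + 130 + 260 + 325 + 650 = 1738
1738 > 1300 → abundant

s(1300) = 1738 (abundant)


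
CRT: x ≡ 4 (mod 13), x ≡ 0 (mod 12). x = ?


M = 13*12 = 156
M1 = M/13 = 12, M2 = M/12 = 13
M1^(-1) mod 13 = 12, M2^(-1) mod 12 = 1
x = 4*12*12 + 0*13*1 = 576
576 mod 156 = 108
Check: 108 mod 13 = 4 ✓, 108 mod 12 = 0 ✓

x ≡ 108 (mod 156)


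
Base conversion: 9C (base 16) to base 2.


9C (base 16) = 156 (decimal)
156 (decimal) = 10011100 (base 2)


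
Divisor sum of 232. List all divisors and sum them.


Divisors of 232: 1, 2, 4, 8, 29, 58, 116, 232
Sum = 1 + 2 + 4 + 8 + 29 + 58 + 116 + 232 = 450

σ(232) = 450


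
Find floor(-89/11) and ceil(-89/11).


-89/11 = -8.0909
floor = -9
ceil = -8

floor = -9, ceil = -8


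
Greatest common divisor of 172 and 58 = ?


172 = 2 * 58 + 56
58 = 1 * 56 + 2
56 = 28 * 2 + 0
GCD = 2


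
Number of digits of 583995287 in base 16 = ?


583995287 in base 16 = 22CF0F97
Number of digits = 8

8 digits (base 16)


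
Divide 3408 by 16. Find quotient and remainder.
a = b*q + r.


3408 = 16 * 213 + 0
Check: 3408 + 0 = 3408

q = 213, r = 0


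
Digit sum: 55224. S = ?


5 + 5 + 2 + 2 + 4 = 18


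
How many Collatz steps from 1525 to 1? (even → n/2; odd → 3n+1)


1525 → 4576 → 2288 → 1144 → 572 → 286 → 143 → 430 → 215 → 646 → 323 → 970 → 485 → 1456 → 728 → 364 → 182 → 91 → 274 → 137 → 412 → 206 → 103 → 310 → 155 → 466 → 233 → 700 → 350 → 175 → 526 → 263 → 790 → 395 → 1186 → 593 → 1780 → 890 → 445 → 1336 → 668 → 334 → 167 → 502 → 251 → 754 → 377 → 1132 → 566 → 283 → 850 → 425 → 1276 → 638 → 319 → 958 → 479 → 1438 → 719 → 2158 → 1079 → 3238 → 1619 → 4858 → 2429 → 7288 → 3644 → 1822 → 911 → 2734 → 1367 → 4102 → 2051 → 6154 → 3077 → 9232 → 4616 → 2308 → 1154 → 577 → 1732 → 866 → 433 → 1300 → 650 → 325 → 976 → 488 → 244 → 122 → 61 → 184 → 92 → 46 → 23 → 70 → 35 → 106 → 53 → 160 → 80 → 40 → 20 → 10 → 5 → 16 → 8 → 4 → 2 → 1
Total steps = 109

109 steps


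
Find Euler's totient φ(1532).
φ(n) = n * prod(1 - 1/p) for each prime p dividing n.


1532 = 2^2 × 383
Prime factors: 2, 383
φ(1532) = 1532 × (1-1/2) × (1-1/383)
= 1532 × 1/2 × 382/383 = 764

φ(1532) = 764


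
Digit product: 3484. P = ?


3 × 4 × 8 × 4 = 384


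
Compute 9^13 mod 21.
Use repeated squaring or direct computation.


9^1 mod 21 = 9
9^2 mod 21 = 18
9^3 mod 21 = 15
9^4 mod 21 = 9
9^5 mod 21 = 18
9^6 mod 21 = 15
9^7 mod 21 = 9
9^8 mod 21 = 18
9^9 mod 21 = 15
9^10 mod 21 = 9
9^11 mod 21 = 18
9^12 mod 21 = 15
9^13 mod 21 = 9


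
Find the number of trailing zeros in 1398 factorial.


floor(1398/5) = 279
floor(1398/25) = 55
floor(1398/125) = 11
floor(1398/625) = 2
Total = 347

347 trailing zeros


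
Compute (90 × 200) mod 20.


90 × 200 = 18000
18000 mod 20 = 0


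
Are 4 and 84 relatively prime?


Euclidean algorithm:
84 = 21 * 4 + 0
GCD(4, 84) = 4

No, not coprime (GCD = 4)


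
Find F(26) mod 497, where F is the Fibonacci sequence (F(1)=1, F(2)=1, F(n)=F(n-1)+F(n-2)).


F(k) mod 497 for k=1..26:
1, 1, 2, 3, 5, 8, 13, 21, 34, 55, 89, 144, 233, 377, 113, 490, 106, 99, 205, 304, 12, 316, 328, 147, 475, 125
F(26) mod 497 = 125


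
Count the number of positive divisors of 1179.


1179 = 3^2 × 131^1
d(1179) = (2+1) × (1+1) = 6

6 divisors


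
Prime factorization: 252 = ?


252 / 2 = 126
126 / 2 = 63
63 / 3 = 21
21 / 3 = 7
7 / 7 = 1
252 = 2^2 × 3^2 × 7


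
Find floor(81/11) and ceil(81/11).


81/11 = 7.3636
floor = 7
ceil = 8

floor = 7, ceil = 8


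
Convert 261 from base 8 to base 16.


261 (base 8) = 177 (decimal)
177 (decimal) = B1 (base 16)


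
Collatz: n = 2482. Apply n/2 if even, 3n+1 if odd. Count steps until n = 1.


2482 → 1241 → 3724 → 1862 → 931 → 2794 → 1397 → 4192 → 2096 → 1048 → 524 → 262 → 131 → 394 → 197 → 592 → 296 → 148 → 74 → 37 → 112 → 56 → 28 → 14 → 7 → 22 → 11 → 34 → 17 → 52 → 26 → 13 → 40 → 20 → 10 → 5 → 16 → 8 → 4 → 2 → 1
Total steps = 40

40 steps


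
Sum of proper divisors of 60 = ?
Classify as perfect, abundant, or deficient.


Proper divisors: 1, 2, 3, 4, 5, 6, 10, 12, 15, 20, 30
Sum = 1 + 2 + 3 + 4 + 5 + 6 + 10 + 12 + 15 + 20 + 30 = 108
108 > 60 → abundant

s(60) = 108 (abundant)


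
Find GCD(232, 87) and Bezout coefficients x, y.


Tabular extended Euclidean (each row: r = 232*s + 87*t):
r=232, s=1, t=0
r=87, s=0, t=1
q=2: r=58, s=1, t=-2   [232*(1) + 87*(-2) = 58]
q=1: r=29, s=-1, t=3   [232*(-1) + 87*(3) = 29]
q=2: r=0, s=3, t=-8   [232*(3) + 87*(-8) = 0]
GCD = 29; from the row with r=29: x=-1, y=3
Check: 232*(-1) + 87*(3) = -232 + 261 = 29

GCD = 29, x = -1, y = 3


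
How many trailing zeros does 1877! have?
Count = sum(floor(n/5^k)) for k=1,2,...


floor(1877/5) = 375
floor(1877/25) = 75
floor(1877/125) = 15
floor(1877/625) = 3
Total = 468

468 trailing zeros


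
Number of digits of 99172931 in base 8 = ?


99172931 in base 8 = 572241103
Number of digits = 9

9 digits (base 8)


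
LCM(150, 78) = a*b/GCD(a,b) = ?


GCD(150, 78) = 6
LCM = 150*78/6 = 11700/6 = 1950

LCM = 1950


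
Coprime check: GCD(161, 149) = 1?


Euclidean algorithm:
161 = 1 * 149 + 12
149 = 12 * 12 + 5
12 = 2 * 5 + 2
5 = 2 * 2 + 1
2 = 2 * 1 + 0
GCD(161, 149) = 1

Yes, coprime (GCD = 1)


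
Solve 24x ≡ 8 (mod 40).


GCD(24, 40) = 8 divides 8
Divide: 3x ≡ 1 (mod 5)
x ≡ 2 (mod 5)


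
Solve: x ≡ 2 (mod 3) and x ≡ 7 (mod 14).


M = 3*14 = 42
M1 = M/3 = 14, M2 = M/14 = 3
M1^(-1) mod 3 = 2, M2^(-1) mod 14 = 5
x = 2*14*2 + 7*3*5 = 161
161 mod 42 = 35
Check: 35 mod 3 = 2 ✓, 35 mod 14 = 7 ✓

x ≡ 35 (mod 42)


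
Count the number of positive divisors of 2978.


2978 = 2^1 × 1489^1
d(2978) = (1+1) × (1+1) = 4

4 divisors


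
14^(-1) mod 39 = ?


Use the extended Euclidean algorithm on (39, 14); each row r = 39*s + 14*t:
r=39, s=1, t=0
r=14, s=0, t=1
q=2: r=11, s=1, t=-2   [39*(1) + 14*(-2) = 11]
q=1: r=3, s=-1, t=3   [39*(-1) + 14*(3) = 3]
q=3: r=2, s=4, t=-11   [39*(4) + 14*(-11) = 2]
q=1: r=1, s=-5, t=14   [39*(-5) + 14*(14) = 1]
q=2: r=0, s=14, t=-39   [39*(14) + 14*(-39) = 0]
GCD = 1 with t = 14, so 14*(14) ≡ 1 (mod 39)
Inverse = 14 mod 39 = 14
Check: 14 * 14 = 196 ≡ 1 (mod 39)

14^(-1) ≡ 14 (mod 39)


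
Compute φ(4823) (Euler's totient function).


4823 = 7 × 13 × 53
Prime factors: 7, 13, 53
φ(4823) = 4823 × (1-1/7) × (1-1/13) × (1-1/53)
= 4823 × 6/7 × 12/13 × 52/53 = 3744

φ(4823) = 3744


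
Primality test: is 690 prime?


690 / 2 = 345 (exact division)
690 is NOT prime.

No, 690 is not prime


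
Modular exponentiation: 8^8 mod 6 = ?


8^1 mod 6 = 2
8^2 mod 6 = 4
8^3 mod 6 = 2
8^4 mod 6 = 4
8^5 mod 6 = 2
8^6 mod 6 = 4
8^7 mod 6 = 2
8^8 mod 6 = 4


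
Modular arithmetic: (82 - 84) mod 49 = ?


82 - 84 = -2
-2 mod 49 = 47


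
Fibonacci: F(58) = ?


Sequence: 1, 1, 2, 3, 5, 8, 13, 21, 34, 55, 89, 144, 233, 377, 610, 987, 1597, 2584, 4181, 6765, 10946, 17711, 28657, 46368, 75025, 121393, 196418, 317811, 514229, 832040, 1346269, 2178309, 3524578, 5702887, 9227465, 14930352, 24157817, 39088169, 63245986, 102334155, 165580141, 267914296, 433494437, 701408733, 1134903170, 1836311903, 2971215073, 4807526976, 7778742049, 12586269025, 20365011074, 32951280099, 53316291173, 86267571272, 139583862445, 225851433717, 365435296162, 591286729879
F(58) = 591286729879


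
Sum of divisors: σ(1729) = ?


Divisors of 1729: 1, 7, 13, 19, 91, 133, 247, 1729
Sum = 1 + 7 + 13 + 19 + 91 + 133 + 247 + 1729 = 2240

σ(1729) = 2240


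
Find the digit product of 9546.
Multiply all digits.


9 × 5 × 4 × 6 = 1080


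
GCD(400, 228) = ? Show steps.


400 = 1 * 228 + 172
228 = 1 * 172 + 56
172 = 3 * 56 + 4
56 = 14 * 4 + 0
GCD = 4


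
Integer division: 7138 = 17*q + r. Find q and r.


7138 = 17 * 419 + 15
Check: 7123 + 15 = 7138

q = 419, r = 15


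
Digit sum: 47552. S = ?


4 + 7 + 5 + 5 + 2 = 23


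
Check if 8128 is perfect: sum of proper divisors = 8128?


Proper divisors of 8128: 1, 2, 4, 8, 16, 32, 64, 127, 254, 508, 1016, 2032, 4064
Sum = 1 + 2 + 4 + 8 + 16 + 32 + 64 + 127 + 254 + 508 + 1016 + 2032 + 4064 = 8128

Yes, 8128 is perfect (8128 = 8128)


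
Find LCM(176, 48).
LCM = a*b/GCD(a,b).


GCD(176, 48) = 16
LCM = 176*48/16 = 8448/16 = 528

LCM = 528


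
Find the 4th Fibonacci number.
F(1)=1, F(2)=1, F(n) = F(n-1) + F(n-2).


Sequence: 1, 1, 2, 3
F(4) = 3


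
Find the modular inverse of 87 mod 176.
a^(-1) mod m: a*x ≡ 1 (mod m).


Use the extended Euclidean algorithm on (176, 87); each row r = 176*s + 87*t:
r=176, s=1, t=0
r=87, s=0, t=1
q=2: r=2, s=1, t=-2   [176*(1) + 87*(-2) = 2]
q=43: r=1, s=-43, t=87   [176*(-43) + 87*(87) = 1]
q=2: r=0, s=87, t=-176   [176*(87) + 87*(-176) = 0]
GCD = 1 with t = 87, so 87*(87) ≡ 1 (mod 176)
Inverse = 87 mod 176 = 87
Check: 87 * 87 = 7569 ≡ 1 (mod 176)

87^(-1) ≡ 87 (mod 176)


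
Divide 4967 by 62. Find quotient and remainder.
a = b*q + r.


4967 = 62 * 80 + 7
Check: 4960 + 7 = 4967

q = 80, r = 7


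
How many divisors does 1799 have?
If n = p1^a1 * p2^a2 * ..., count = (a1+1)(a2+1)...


1799 = 7^1 × 257^1
d(1799) = (1+1) × (1+1) = 4

4 divisors


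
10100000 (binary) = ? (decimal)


10100000 (base 2) = 160 (decimal)
160 (decimal) = 160 (base 10)


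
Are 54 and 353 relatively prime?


Euclidean algorithm:
353 = 6 * 54 + 29
54 = 1 * 29 + 25
29 = 1 * 25 + 4
25 = 6 * 4 + 1
4 = 4 * 1 + 0
GCD(54, 353) = 1

Yes, coprime (GCD = 1)


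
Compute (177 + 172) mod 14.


177 + 172 = 349
349 mod 14 = 13


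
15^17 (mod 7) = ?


15^1 mod 7 = 1
15^2 mod 7 = 1
15^3 mod 7 = 1
15^4 mod 7 = 1
15^5 mod 7 = 1
15^6 mod 7 = 1
15^7 mod 7 = 1
15^8 mod 7 = 1
15^9 mod 7 = 1
15^10 mod 7 = 1
15^11 mod 7 = 1
15^12 mod 7 = 1
15^13 mod 7 = 1
15^14 mod 7 = 1
15^15 mod 7 = 1
15^16 mod 7 = 1
15^17 mod 7 = 1


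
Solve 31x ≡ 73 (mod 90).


GCD(31, 90) = 1, unique solution
a^(-1) mod 90 = 61
x = 61 * 73 mod 90 = 43

x ≡ 43 (mod 90)


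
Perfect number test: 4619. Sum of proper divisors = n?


Proper divisors of 4619: 1, 31, 149
Sum = 1 + 31 + 149 = 181

No, 4619 is not perfect (181 ≠ 4619)


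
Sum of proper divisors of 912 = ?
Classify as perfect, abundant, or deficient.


Proper divisors: 1, 2, 3, 4, 6, 8, 12, 16, 19, 24, 38, 48, 57, 76, 114, 152, 228, 304, 456
Sum = 1 + 2 + 3 + 4 + 6 + 8 + 12 + 16 + 19 + 24 + 38 + 48 + 57 + 76 + 114 + 152 + 228 + 304 + 456 = 1568
1568 > 912 → abundant

s(912) = 1568 (abundant)


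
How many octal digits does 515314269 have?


515314269 in base 8 = 3655611135
Number of digits = 10

10 digits (base 8)


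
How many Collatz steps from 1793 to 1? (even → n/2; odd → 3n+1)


1793 → 5380 → 2690 → 1345 → 4036 → 2018 → 1009 → 3028 → 1514 → 757 → 2272 → 1136 → 568 → 284 → 142 → 71 → 214 → 107 → 322 → 161 → 484 → 242 → 121 → 364 → 182 → 91 → 274 → 137 → 412 → 206 → 103 → 310 → 155 → 466 → 233 → 700 → 350 → 175 → 526 → 263 → 790 → 395 → 1186 → 593 → 1780 → 890 → 445 → 1336 → 668 → 334 → 167 → 502 → 251 → 754 → 377 → 1132 → 566 → 283 → 850 → 425 → 1276 → 638 → 319 → 958 → 479 → 1438 → 719 → 2158 → 1079 → 3238 → 1619 → 4858 → 2429 → 7288 → 3644 → 1822 → 911 → 2734 → 1367 → 4102 → 2051 → 6154 → 3077 → 9232 → 4616 → 2308 → 1154 → 577 → 1732 → 866 → 433 → 1300 → 650 → 325 → 976 → 488 → 244 → 122 → 61 → 184 → 92 → 46 → 23 → 70 → 35 → 106 → 53 → 160 → 80 → 40 → 20 → 10 → 5 → 16 → 8 → 4 → 2 → 1
Total steps = 117

117 steps


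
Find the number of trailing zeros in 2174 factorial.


floor(2174/5) = 434
floor(2174/25) = 86
floor(2174/125) = 17
floor(2174/625) = 3
Total = 540

540 trailing zeros


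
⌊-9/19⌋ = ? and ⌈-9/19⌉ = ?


-9/19 = -0.4737
floor = -1
ceil = 0

floor = -1, ceil = 0


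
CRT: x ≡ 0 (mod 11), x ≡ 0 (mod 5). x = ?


M = 11*5 = 55
M1 = M/11 = 5, M2 = M/5 = 11
M1^(-1) mod 11 = 9, M2^(-1) mod 5 = 1
x = 0*5*9 + 0*11*1 = 0
0 mod 55 = 0
Check: 0 mod 11 = 0 ✓, 0 mod 5 = 0 ✓

x ≡ 0 (mod 55)


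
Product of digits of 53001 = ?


5 × 3 × 0 × 0 × 1 = 0


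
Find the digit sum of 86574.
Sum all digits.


8 + 6 + 5 + 7 + 4 = 30


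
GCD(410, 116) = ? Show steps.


410 = 3 * 116 + 62
116 = 1 * 62 + 54
62 = 1 * 54 + 8
54 = 6 * 8 + 6
8 = 1 * 6 + 2
6 = 3 * 2 + 0
GCD = 2


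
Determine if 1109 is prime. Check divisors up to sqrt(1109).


Check divisors up to sqrt(1109) = 33.3017
No divisors found.
1109 is prime.

Yes, 1109 is prime


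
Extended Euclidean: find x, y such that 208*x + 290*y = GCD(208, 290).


Tabular extended Euclidean (each row: r = 208*s + 290*t):
r=208, s=1, t=0
r=290, s=0, t=1
q=0: r=208, s=1, t=0   [208*(1) + 290*(0) = 208]
q=1: r=82, s=-1, t=1   [208*(-1) + 290*(1) = 82]
q=2: r=44, s=3, t=-2   [208*(3) + 290*(-2) = 44]
q=1: r=38, s=-4, t=3   [208*(-4) + 290*(3) = 38]
q=1: r=6, s=7, t=-5   [208*(7) + 290*(-5) = 6]
q=6: r=2, s=-46, t=33   [208*(-46) + 290*(33) = 2]
q=3: r=0, s=145, t=-104   [208*(145) + 290*(-104) = 0]
GCD = 2; from the row with r=2: x=-46, y=33
Check: 208*(-46) + 290*(33) = -9568 + 9570 = 2

GCD = 2, x = -46, y = 33


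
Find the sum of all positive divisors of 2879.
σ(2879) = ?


Divisors of 2879: 1, 2879
Sum = 1 + 2879 = 2880

σ(2879) = 2880


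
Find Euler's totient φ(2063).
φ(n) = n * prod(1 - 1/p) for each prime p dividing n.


2063 = 2063
Prime factors: 2063
φ(2063) = 2063 × (1-1/2063)
= 2063 × 2062/2063 = 2062

φ(2063) = 2062


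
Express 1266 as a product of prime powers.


1266 / 2 = 633
633 / 3 = 211
211 / 211 = 1
1266 = 2 × 3 × 211


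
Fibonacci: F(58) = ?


Sequence: 1, 1, 2, 3, 5, 8, 13, 21, 34, 55, 89, 144, 233, 377, 610, 987, 1597, 2584, 4181, 6765, 10946, 17711, 28657, 46368, 75025, 121393, 196418, 317811, 514229, 832040, 1346269, 2178309, 3524578, 5702887, 9227465, 14930352, 24157817, 39088169, 63245986, 102334155, 165580141, 267914296, 433494437, 701408733, 1134903170, 1836311903, 2971215073, 4807526976, 7778742049, 12586269025, 20365011074, 32951280099, 53316291173, 86267571272, 139583862445, 225851433717, 365435296162, 591286729879
F(58) = 591286729879


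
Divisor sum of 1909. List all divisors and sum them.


Divisors of 1909: 1, 23, 83, 1909
Sum = 1 + 23 + 83 + 1909 = 2016

σ(1909) = 2016


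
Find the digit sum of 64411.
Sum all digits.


6 + 4 + 4 + 1 + 1 = 16


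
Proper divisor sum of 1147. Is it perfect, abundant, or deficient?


Proper divisors: 1, 31, 37
Sum = 1 + 31 + 37 = 69
69 < 1147 → deficient

s(1147) = 69 (deficient)


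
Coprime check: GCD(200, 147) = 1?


Euclidean algorithm:
200 = 1 * 147 + 53
147 = 2 * 53 + 41
53 = 1 * 41 + 12
41 = 3 * 12 + 5
12 = 2 * 5 + 2
5 = 2 * 2 + 1
2 = 2 * 1 + 0
GCD(200, 147) = 1

Yes, coprime (GCD = 1)


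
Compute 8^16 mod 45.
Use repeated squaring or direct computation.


8^1 mod 45 = 8
8^2 mod 45 = 19
8^3 mod 45 = 17
8^4 mod 45 = 1
8^5 mod 45 = 8
8^6 mod 45 = 19
8^7 mod 45 = 17
8^8 mod 45 = 1
8^9 mod 45 = 8
8^10 mod 45 = 19
8^11 mod 45 = 17
8^12 mod 45 = 1
8^13 mod 45 = 8
8^14 mod 45 = 19
8^15 mod 45 = 17
8^16 mod 45 = 1


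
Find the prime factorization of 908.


908 / 2 = 454
454 / 2 = 227
227 / 227 = 1
908 = 2^2 × 227


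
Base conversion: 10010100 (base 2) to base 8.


10010100 (base 2) = 148 (decimal)
148 (decimal) = 224 (base 8)


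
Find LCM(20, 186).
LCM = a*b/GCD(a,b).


GCD(20, 186) = 2
LCM = 20*186/2 = 3720/2 = 1860

LCM = 1860


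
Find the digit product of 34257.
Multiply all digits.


3 × 4 × 2 × 5 × 7 = 840


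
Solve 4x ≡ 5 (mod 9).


GCD(4, 9) = 1, unique solution
a^(-1) mod 9 = 7
x = 7 * 5 mod 9 = 8

x ≡ 8 (mod 9)


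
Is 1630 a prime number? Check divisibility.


1630 / 2 = 815 (exact division)
1630 is NOT prime.

No, 1630 is not prime


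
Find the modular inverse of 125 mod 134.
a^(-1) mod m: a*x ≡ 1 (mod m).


Use the extended Euclidean algorithm on (134, 125); each row r = 134*s + 125*t:
r=134, s=1, t=0
r=125, s=0, t=1
q=1: r=9, s=1, t=-1   [134*(1) + 125*(-1) = 9]
q=13: r=8, s=-13, t=14   [134*(-13) + 125*(14) = 8]
q=1: r=1, s=14, t=-15   [134*(14) + 125*(-15) = 1]
q=8: r=0, s=-125, t=134   [134*(-125) + 125*(134) = 0]
GCD = 1 with t = -15, so 125*(-15) ≡ 1 (mod 134)
Inverse = -15 mod 134 = 119
Check: 125 * 119 = 14875 ≡ 1 (mod 134)

125^(-1) ≡ 119 (mod 134)


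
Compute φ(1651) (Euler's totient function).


1651 = 13 × 127
Prime factors: 13, 127
φ(1651) = 1651 × (1-1/13) × (1-1/127)
= 1651 × 12/13 × 126/127 = 1512

φ(1651) = 1512


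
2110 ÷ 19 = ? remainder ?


2110 = 19 * 111 + 1
Check: 2109 + 1 = 2110

q = 111, r = 1


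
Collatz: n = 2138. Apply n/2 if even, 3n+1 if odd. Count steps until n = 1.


2138 → 1069 → 3208 → 1604 → 802 → 401 → 1204 → 602 → 301 → 904 → 452 → 226 → 113 → 340 → 170 → 85 → 256 → 128 → 64 → 32 → 16 → 8 → 4 → 2 → 1
Total steps = 24

24 steps


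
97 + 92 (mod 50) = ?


97 + 92 = 189
189 mod 50 = 39


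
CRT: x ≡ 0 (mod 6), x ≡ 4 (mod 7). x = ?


M = 6*7 = 42
M1 = M/6 = 7, M2 = M/7 = 6
M1^(-1) mod 6 = 1, M2^(-1) mod 7 = 6
x = 0*7*1 + 4*6*6 = 144
144 mod 42 = 18
Check: 18 mod 6 = 0 ✓, 18 mod 7 = 4 ✓

x ≡ 18 (mod 42)


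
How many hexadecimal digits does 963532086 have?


963532086 in base 16 = 396E5536
Number of digits = 8

8 digits (base 16)


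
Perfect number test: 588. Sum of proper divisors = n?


Proper divisors of 588: 1, 2, 3, 4, 6, 7, 12, 14, 21, 28, 42, 49, 84, 98, 147, 196, 294
Sum = 1 + 2 + 3 + 4 + 6 + 7 + 12 + 14 + 21 + 28 + 42 + 49 + 84 + 98 + 147 + 196 + 294 = 1008

No, 588 is not perfect (1008 ≠ 588)


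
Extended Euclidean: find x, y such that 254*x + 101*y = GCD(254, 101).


Tabular extended Euclidean (each row: r = 254*s + 101*t):
r=254, s=1, t=0
r=101, s=0, t=1
q=2: r=52, s=1, t=-2   [254*(1) + 101*(-2) = 52]
q=1: r=49, s=-1, t=3   [254*(-1) + 101*(3) = 49]
q=1: r=3, s=2, t=-5   [254*(2) + 101*(-5) = 3]
q=16: r=1, s=-33, t=83   [254*(-33) + 101*(83) = 1]
q=3: r=0, s=101, t=-254   [254*(101) + 101*(-254) = 0]
GCD = 1; from the row with r=1: x=-33, y=83
Check: 254*(-33) + 101*(83) = -8382 + 8383 = 1

GCD = 1, x = -33, y = 83


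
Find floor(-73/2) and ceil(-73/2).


-73/2 = -36.5000
floor = -37
ceil = -36

floor = -37, ceil = -36


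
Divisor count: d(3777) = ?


3777 = 3^1 × 1259^1
d(3777) = (1+1) × (1+1) = 4

4 divisors


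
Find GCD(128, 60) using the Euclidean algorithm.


128 = 2 * 60 + 8
60 = 7 * 8 + 4
8 = 2 * 4 + 0
GCD = 4


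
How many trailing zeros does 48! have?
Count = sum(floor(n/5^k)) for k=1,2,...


floor(48/5) = 9
floor(48/25) = 1
Total = 10

10 trailing zeros


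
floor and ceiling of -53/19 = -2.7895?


-53/19 = -2.7895
floor = -3
ceil = -2

floor = -3, ceil = -2


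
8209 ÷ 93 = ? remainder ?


8209 = 93 * 88 + 25
Check: 8184 + 25 = 8209

q = 88, r = 25


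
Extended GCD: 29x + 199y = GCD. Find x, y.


Tabular extended Euclidean (each row: r = 29*s + 199*t):
r=29, s=1, t=0
r=199, s=0, t=1
q=0: r=29, s=1, t=0   [29*(1) + 199*(0) = 29]
q=6: r=25, s=-6, t=1   [29*(-6) + 199*(1) = 25]
q=1: r=4, s=7, t=-1   [29*(7) + 199*(-1) = 4]
q=6: r=1, s=-48, t=7   [29*(-48) + 199*(7) = 1]
q=4: r=0, s=199, t=-29   [29*(199) + 199*(-29) = 0]
GCD = 1; from the row with r=1: x=-48, y=7
Check: 29*(-48) + 199*(7) = -1392 + 1393 = 1

GCD = 1, x = -48, y = 7


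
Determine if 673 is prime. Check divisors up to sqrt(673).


Check divisors up to sqrt(673) = 25.9422
No divisors found.
673 is prime.

Yes, 673 is prime


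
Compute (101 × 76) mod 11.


101 × 76 = 7676
7676 mod 11 = 9


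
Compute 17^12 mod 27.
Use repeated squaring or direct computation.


17^1 mod 27 = 17
17^2 mod 27 = 19
17^3 mod 27 = 26
17^4 mod 27 = 10
17^5 mod 27 = 8
17^6 mod 27 = 1
17^7 mod 27 = 17
17^8 mod 27 = 19
17^9 mod 27 = 26
17^10 mod 27 = 10
17^11 mod 27 = 8
17^12 mod 27 = 1


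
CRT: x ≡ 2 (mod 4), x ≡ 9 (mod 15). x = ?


M = 4*15 = 60
M1 = M/4 = 15, M2 = M/15 = 4
M1^(-1) mod 4 = 3, M2^(-1) mod 15 = 4
x = 2*15*3 + 9*4*4 = 234
234 mod 60 = 54
Check: 54 mod 4 = 2 ✓, 54 mod 15 = 9 ✓

x ≡ 54 (mod 60)


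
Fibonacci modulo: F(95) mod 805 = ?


F(k) mod 805 for k=1..95:
1, 1, 2, 3, 5, 8, 13, 21, 34, 55, 89, 144, 233, 377, 610, 182, 792, 169, 156, 325, 481, 1, 482, 483, 160, 643, 803, 641, 639, 475, 309, 784, 288, 267, 555, 17, 572, 589, 356, 140, 496, 636, 327, 158, 485, 643, 323, 161, 484, 645, 324, 164, 488, 652, 335, 182, 517, 699, 411, 305, 716, 216, 127, 343, 470, 8, 478, 486, 159, 645, 804, 644, 643, 482, 320, 802, 317, 314, 631, 140, 771, 106, 72, 178, 250, 428, 678, 301, 174, 475, 649, 319, 163, 482, 645
F(95) mod 805 = 645


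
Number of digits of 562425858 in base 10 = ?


562425858 has 9 digits in base 10
floor(log10(562425858)) + 1 = floor(8.7501) + 1 = 9

9 digits (base 10)


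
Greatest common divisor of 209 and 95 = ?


209 = 2 * 95 + 19
95 = 5 * 19 + 0
GCD = 19


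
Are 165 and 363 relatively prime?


Euclidean algorithm:
363 = 2 * 165 + 33
165 = 5 * 33 + 0
GCD(165, 363) = 33

No, not coprime (GCD = 33)


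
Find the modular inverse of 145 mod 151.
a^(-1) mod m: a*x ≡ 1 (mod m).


Use the extended Euclidean algorithm on (151, 145); each row r = 151*s + 145*t:
r=151, s=1, t=0
r=145, s=0, t=1
q=1: r=6, s=1, t=-1   [151*(1) + 145*(-1) = 6]
q=24: r=1, s=-24, t=25   [151*(-24) + 145*(25) = 1]
q=6: r=0, s=145, t=-151   [151*(145) + 145*(-151) = 0]
GCD = 1 with t = 25, so 145*(25) ≡ 1 (mod 151)
Inverse = 25 mod 151 = 25
Check: 145 * 25 = 3625 ≡ 1 (mod 151)

145^(-1) ≡ 25 (mod 151)


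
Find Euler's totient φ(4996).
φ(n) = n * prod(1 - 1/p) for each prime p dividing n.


4996 = 2^2 × 1249
Prime factors: 2, 1249
φ(4996) = 4996 × (1-1/2) × (1-1/1249)
= 4996 × 1/2 × 1248/1249 = 2496

φ(4996) = 2496


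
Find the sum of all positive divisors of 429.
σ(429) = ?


Divisors of 429: 1, 3, 11, 13, 33, 39, 143, 429
Sum = 1 + 3 + 11 + 13 + 33 + 39 + 143 + 429 = 672

σ(429) = 672


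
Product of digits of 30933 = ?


3 × 0 × 9 × 3 × 3 = 0


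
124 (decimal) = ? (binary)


124 (base 10) = 124 (decimal)
124 (decimal) = 1111100 (base 2)


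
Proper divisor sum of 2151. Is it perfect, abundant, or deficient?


Proper divisors: 1, 3, 9, 239, 717
Sum = 1 + 3 + 9 + 239 + 717 = 969
969 < 2151 → deficient

s(2151) = 969 (deficient)


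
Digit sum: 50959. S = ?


5 + 0 + 9 + 5 + 9 = 28


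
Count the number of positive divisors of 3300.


3300 = 2^2 × 3^1 × 5^2 × 11^1
d(3300) = (2+1) × (1+1) × (2+1) × (1+1) = 36

36 divisors


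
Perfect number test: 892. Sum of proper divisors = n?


Proper divisors of 892: 1, 2, 4, 223, 446
Sum = 1 + 2 + 4 + 223 + 446 = 676

No, 892 is not perfect (676 ≠ 892)


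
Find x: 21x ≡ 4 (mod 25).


GCD(21, 25) = 1, unique solution
a^(-1) mod 25 = 6
x = 6 * 4 mod 25 = 24

x ≡ 24 (mod 25)


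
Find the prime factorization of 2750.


2750 / 2 = 1375
1375 / 5 = 275
275 / 5 = 55
55 / 5 = 11
11 / 11 = 1
2750 = 2 × 5^3 × 11


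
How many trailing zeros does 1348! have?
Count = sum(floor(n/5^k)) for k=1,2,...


floor(1348/5) = 269
floor(1348/25) = 53
floor(1348/125) = 10
floor(1348/625) = 2
Total = 334

334 trailing zeros


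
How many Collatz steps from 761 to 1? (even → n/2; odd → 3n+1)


761 → 2284 → 1142 → 571 → 1714 → 857 → 2572 → 1286 → 643 → 1930 → 965 → 2896 → 1448 → 724 → 362 → 181 → 544 → 272 → 136 → 68 → 34 → 17 → 52 → 26 → 13 → 40 → 20 → 10 → 5 → 16 → 8 → 4 → 2 → 1
Total steps = 33

33 steps


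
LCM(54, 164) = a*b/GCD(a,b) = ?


GCD(54, 164) = 2
LCM = 54*164/2 = 8856/2 = 4428

LCM = 4428


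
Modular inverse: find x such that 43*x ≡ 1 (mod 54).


Use the extended Euclidean algorithm on (54, 43); each row r = 54*s + 43*t:
r=54, s=1, t=0
r=43, s=0, t=1
q=1: r=11, s=1, t=-1   [54*(1) + 43*(-1) = 11]
q=3: r=10, s=-3, t=4   [54*(-3) + 43*(4) = 10]
q=1: r=1, s=4, t=-5   [54*(4) + 43*(-5) = 1]
q=10: r=0, s=-43, t=54   [54*(-43) + 43*(54) = 0]
GCD = 1 with t = -5, so 43*(-5) ≡ 1 (mod 54)
Inverse = -5 mod 54 = 49
Check: 43 * 49 = 2107 ≡ 1 (mod 54)

43^(-1) ≡ 49 (mod 54)


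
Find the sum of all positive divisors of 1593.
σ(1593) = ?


Divisors of 1593: 1, 3, 9, 27, 59, 177, 531, 1593
Sum = 1 + 3 + 9 + 27 + 59 + 177 + 531 + 1593 = 2400

σ(1593) = 2400


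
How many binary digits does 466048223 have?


466048223 in base 2 = 11011110001110101010011011111
Number of digits = 29

29 digits (base 2)


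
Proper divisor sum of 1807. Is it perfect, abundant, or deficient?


Proper divisors: 1, 13, 139
Sum = 1 + 13 + 139 = 153
153 < 1807 → deficient

s(1807) = 153 (deficient)


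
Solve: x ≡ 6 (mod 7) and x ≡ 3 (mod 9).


M = 7*9 = 63
M1 = M/7 = 9, M2 = M/9 = 7
M1^(-1) mod 7 = 4, M2^(-1) mod 9 = 4
x = 6*9*4 + 3*7*4 = 300
300 mod 63 = 48
Check: 48 mod 7 = 6 ✓, 48 mod 9 = 3 ✓

x ≡ 48 (mod 63)


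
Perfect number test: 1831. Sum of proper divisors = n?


Proper divisors of 1831: 1
Sum = 1 = 1

No, 1831 is not perfect (1 ≠ 1831)


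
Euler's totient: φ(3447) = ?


3447 = 3^2 × 383
Prime factors: 3, 383
φ(3447) = 3447 × (1-1/3) × (1-1/383)
= 3447 × 2/3 × 382/383 = 2292

φ(3447) = 2292


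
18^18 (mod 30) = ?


18^1 mod 30 = 18
18^2 mod 30 = 24
18^3 mod 30 = 12
18^4 mod 30 = 6
18^5 mod 30 = 18
18^6 mod 30 = 24
18^7 mod 30 = 12
18^8 mod 30 = 6
18^9 mod 30 = 18
18^10 mod 30 = 24
18^11 mod 30 = 12
18^12 mod 30 = 6
18^13 mod 30 = 18
18^14 mod 30 = 24
18^15 mod 30 = 12
18^16 mod 30 = 6
18^17 mod 30 = 18
18^18 mod 30 = 24


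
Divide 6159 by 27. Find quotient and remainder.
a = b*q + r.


6159 = 27 * 228 + 3
Check: 6156 + 3 = 6159

q = 228, r = 3


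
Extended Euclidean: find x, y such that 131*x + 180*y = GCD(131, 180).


Tabular extended Euclidean (each row: r = 131*s + 180*t):
r=131, s=1, t=0
r=180, s=0, t=1
q=0: r=131, s=1, t=0   [131*(1) + 180*(0) = 131]
q=1: r=49, s=-1, t=1   [131*(-1) + 180*(1) = 49]
q=2: r=33, s=3, t=-2   [131*(3) + 180*(-2) = 33]
q=1: r=16, s=-4, t=3   [131*(-4) + 180*(3) = 16]
q=2: r=1, s=11, t=-8   [131*(11) + 180*(-8) = 1]
q=16: r=0, s=-180, t=131   [131*(-180) + 180*(131) = 0]
GCD = 1; from the row with r=1: x=11, y=-8
Check: 131*(11) + 180*(-8) = 1441 - 1440 = 1

GCD = 1, x = 11, y = -8


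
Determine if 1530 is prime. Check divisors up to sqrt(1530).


1530 / 2 = 765 (exact division)
1530 is NOT prime.

No, 1530 is not prime


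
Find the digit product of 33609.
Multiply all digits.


3 × 3 × 6 × 0 × 9 = 0


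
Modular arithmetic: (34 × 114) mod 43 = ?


34 × 114 = 3876
3876 mod 43 = 6


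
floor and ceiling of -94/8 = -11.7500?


-94/8 = -11.7500
floor = -12
ceil = -11

floor = -12, ceil = -11


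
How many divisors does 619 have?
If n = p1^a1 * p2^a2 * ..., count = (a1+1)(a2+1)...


619 = 619^1
d(619) = (1+1) = 2

2 divisors


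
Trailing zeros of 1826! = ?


floor(1826/5) = 365
floor(1826/25) = 73
floor(1826/125) = 14
floor(1826/625) = 2
Total = 454

454 trailing zeros


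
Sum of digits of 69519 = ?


6 + 9 + 5 + 1 + 9 = 30


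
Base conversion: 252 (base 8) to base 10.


252 (base 8) = 170 (decimal)
170 (decimal) = 170 (base 10)
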